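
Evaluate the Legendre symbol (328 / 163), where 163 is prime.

-1

First reduce: 328 ≡ 2 (mod 163).
Pull out 2: since 163 ≡ 3 (mod 8), (2/163) = -1.
Reached (1/163) = 1. Collecting the sign flips along the way, the symbol is -1.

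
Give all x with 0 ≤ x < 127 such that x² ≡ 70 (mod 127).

18, 109

Since 127 ≡ 3 (mod 4), a square root of 70 is 70^((127+1)/4) = 70^32 mod 127.
Repeated squaring: 70^2≡74, 70^4≡15, 70^8≡98, 70^16≡79, 70^32≡18 (mod 127).
70^32 = 70^(32) ≡ 18 (mod 127).
Check: 18² = 324 ≡ 70 (mod 127). The two roots are 18 and 109.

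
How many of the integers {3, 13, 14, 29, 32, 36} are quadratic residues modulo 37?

2

(3/37) = +1 → QR.
(13/37) = -1 → non-residue.
(14/37) = -1 → non-residue.
(29/37) = -1 → non-residue.
(32/37) = -1 → non-residue.
(36/37) = +1 → QR.
Total quadratic residues among the 6: 2.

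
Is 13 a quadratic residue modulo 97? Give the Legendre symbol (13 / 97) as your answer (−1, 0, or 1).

Euler's criterion: (13/97) ≡ 13^48 (mod 97).
13^2 ≡ 72 (mod 97)
13^4 ≡ 43 (mod 97)
13^8 ≡ 6 (mod 97)
13^16 ≡ 36 (mod 97)
13^32 ≡ 35 (mod 97)
13^48 = 13^(32+16) ≡ 96 (mod 97).
Result is 96 ≡ −1, so (13/97) = −1.

-1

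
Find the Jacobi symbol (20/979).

1

Pull out 2^2: since 979 ≡ 3 (mod 8), (2/979) = -1, so (2/979)^2 = +1.
Reciprocity: 5 ≡ 1 and 979 ≡ 3 (mod 4), so (5/979) = +(979/5).
Reduce top mod 5: now compute (4/5).
Pull out 2^2: since 5 ≡ 5 (mod 8), (2/5) = -1, so (2/5)^2 = +1.
Reached (1/5) = 1. Collecting the sign flips along the way, the symbol is +1.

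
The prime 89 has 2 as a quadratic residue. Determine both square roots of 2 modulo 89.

25, 64

89 ≡ 1 (mod 4), so we find a root by search.
Trying successive values, 25² = 625 ≡ 2 (mod 89). The other root is 89 − 25 = 64.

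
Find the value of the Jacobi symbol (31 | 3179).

Reciprocity: 31 ≡ 3 and 3179 ≡ 3 (mod 4), so (31/3179) = −(3179/31).
Reduce top mod 31: now compute (17/31).
Reciprocity: 17 ≡ 1 and 31 ≡ 3 (mod 4), so (17/31) = +(31/17).
Reduce top mod 17: now compute (14/17).
Pull out 2: since 17 ≡ 1 (mod 8), (2/17) = +1.
Reciprocity: 7 ≡ 3 and 17 ≡ 1 (mod 4), so (7/17) = +(17/7).
Reduce top mod 7: now compute (3/7).
Reciprocity: 3 ≡ 3 and 7 ≡ 3 (mod 4), so (3/7) = −(7/3).
Reduce top mod 3: now compute (1/3).
Reached (1/3) = 1. Collecting the sign flips along the way, the symbol is +1.

1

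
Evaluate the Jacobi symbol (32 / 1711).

1

Pull out 2^5: since 1711 ≡ 7 (mod 8), (2/1711) = +1, so (2/1711)^5 = +1.
Reached (1/1711) = 1. Collecting the sign flips along the way, the symbol is +1.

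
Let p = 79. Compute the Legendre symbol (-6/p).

1

First reduce: -6 ≡ 73 (mod 79).
Reciprocity: 73 ≡ 1 and 79 ≡ 3 (mod 4), so (73/79) = +(79/73).
Reduce top mod 73: now compute (6/73).
Pull out 2: since 73 ≡ 1 (mod 8), (2/73) = +1.
Reciprocity: 3 ≡ 3 and 73 ≡ 1 (mod 4), so (3/73) = +(73/3).
Reduce top mod 3: now compute (1/3).
Reached (1/3) = 1. Collecting the sign flips along the way, the symbol is +1.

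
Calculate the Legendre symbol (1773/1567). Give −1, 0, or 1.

First reduce: 1773 ≡ 206 (mod 1567).
Pull out 2: since 1567 ≡ 7 (mod 8), (2/1567) = +1.
Reciprocity: 103 ≡ 3 and 1567 ≡ 3 (mod 4), so (103/1567) = −(1567/103).
Reduce top mod 103: now compute (22/103).
Pull out 2: since 103 ≡ 7 (mod 8), (2/103) = +1.
Reciprocity: 11 ≡ 3 and 103 ≡ 3 (mod 4), so (11/103) = −(103/11).
Reduce top mod 11: now compute (4/11).
Pull out 2^2: since 11 ≡ 3 (mod 8), (2/11) = -1, so (2/11)^2 = +1.
Reached (1/11) = 1. Collecting the sign flips along the way, the symbol is +1.

1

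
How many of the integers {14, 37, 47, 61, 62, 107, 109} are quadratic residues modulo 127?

5

(14/127) = -1 → non-residue.
(37/127) = +1 → QR.
(47/127) = +1 → QR.
(61/127) = +1 → QR.
(62/127) = +1 → QR.
(107/127) = +1 → QR.
(109/127) = -1 → non-residue.
Total quadratic residues among the 7: 5.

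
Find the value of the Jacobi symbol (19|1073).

Reciprocity: 19 ≡ 3 and 1073 ≡ 1 (mod 4), so (19/1073) = +(1073/19).
Reduce top mod 19: now compute (9/19).
Reciprocity: 9 ≡ 1 and 19 ≡ 3 (mod 4), so (9/19) = +(19/9).
Reduce top mod 9: now compute (1/9).
Reached (1/9) = 1. Collecting the sign flips along the way, the symbol is +1.

1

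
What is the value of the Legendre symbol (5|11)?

Reciprocity: 5 ≡ 1 and 11 ≡ 3 (mod 4), so (5/11) = +(11/5).
Reduce top mod 5: now compute (1/5).
Reached (1/5) = 1. Collecting the sign flips along the way, the symbol is +1.

1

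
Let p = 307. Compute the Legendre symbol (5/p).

-1

Reciprocity: 5 ≡ 1 and 307 ≡ 3 (mod 4), so (5/307) = +(307/5).
Reduce top mod 5: now compute (2/5).
Pull out 2: since 5 ≡ 5 (mod 8), (2/5) = -1.
Reached (1/5) = 1. Collecting the sign flips along the way, the symbol is -1.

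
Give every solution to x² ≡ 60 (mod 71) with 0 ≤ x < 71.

29, 42

Since 71 ≡ 3 (mod 4), a square root of 60 is 60^((71+1)/4) = 60^18 mod 71.
Repeated squaring: 60^2≡50, 60^4≡15, 60^8≡12, 60^16≡2 (mod 71).
60^18 = 60^(16+2) ≡ 29 (mod 71).
Check: 29² = 841 ≡ 60 (mod 71). The two roots are 29 and 42.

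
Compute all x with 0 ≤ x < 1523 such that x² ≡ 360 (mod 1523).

Since 1523 ≡ 3 (mod 4), a square root of 360 is 360^((1523+1)/4) = 360^381 mod 1523.
Repeated squaring: 360^2≡145, 360^4≡1226, 360^8≡1398, 360^16≡395, 360^32≡679, 360^64≡1095, 360^128≡424, 360^256≡62 (mod 1523).
360^381 = 360^(256+64+32+16+8+4+1) ≡ 1411 (mod 1523).
Check: 1411² = 1990921 ≡ 360 (mod 1523). The two roots are 112 and 1411.

112, 1411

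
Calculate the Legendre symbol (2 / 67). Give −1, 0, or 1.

-1

Euler's criterion: (2/67) ≡ 2^33 (mod 67).
2^2 ≡ 4 (mod 67)
2^4 ≡ 16 (mod 67)
2^8 ≡ 55 (mod 67)
2^16 ≡ 10 (mod 67)
2^32 ≡ 33 (mod 67)
2^33 = 2^(32+1) ≡ 66 (mod 67).
Result is 66 ≡ −1, so (2/67) = −1.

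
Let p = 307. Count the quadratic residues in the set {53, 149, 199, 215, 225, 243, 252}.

6

(53/307) = +1 → QR.
(149/307) = +1 → QR.
(199/307) = +1 → QR.
(215/307) = +1 → QR.
(225/307) = +1 → QR.
(243/307) = -1 → non-residue.
(252/307) = +1 → QR.
Total quadratic residues among the 7: 6.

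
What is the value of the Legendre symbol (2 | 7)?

Pull out 2: since 7 ≡ 7 (mod 8), (2/7) = +1.
Reached (1/7) = 1. Collecting the sign flips along the way, the symbol is +1.

1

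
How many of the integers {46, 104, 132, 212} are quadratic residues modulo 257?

2

(46/257) = +1 → QR.
(104/257) = +1 → QR.
(132/257) = -1 → non-residue.
(212/257) = -1 → non-residue.
Total quadratic residues among the 4: 2.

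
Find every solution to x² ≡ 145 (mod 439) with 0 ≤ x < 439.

64, 375

Since 439 ≡ 3 (mod 4), a square root of 145 is 145^((439+1)/4) = 145^110 mod 439.
Repeated squaring: 145^2≡392, 145^4≡14, 145^8≡196, 145^16≡223, 145^32≡122, 145^64≡397 (mod 439).
145^110 = 145^(64+32+8+4+2) ≡ 64 (mod 439).
Check: 64² = 4096 ≡ 145 (mod 439). The two roots are 64 and 375.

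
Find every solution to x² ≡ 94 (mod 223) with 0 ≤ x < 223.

Since 223 ≡ 3 (mod 4), a square root of 94 is 94^((223+1)/4) = 94^56 mod 223.
Repeated squaring: 94^2≡139, 94^4≡143, 94^8≡156, 94^16≡29, 94^32≡172 (mod 223).
94^56 = 94^(32+16+8) ≡ 81 (mod 223).
Check: 81² = 6561 ≡ 94 (mod 223). The two roots are 81 and 142.

81, 142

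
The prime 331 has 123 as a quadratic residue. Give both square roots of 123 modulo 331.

Since 331 ≡ 3 (mod 4), a square root of 123 is 123^((331+1)/4) = 123^83 mod 331.
Repeated squaring: 123^2≡234, 123^4≡141, 123^8≡21, 123^16≡110, 123^32≡184, 123^64≡94 (mod 331).
123^83 = 123^(64+16+2+1) ≡ 139 (mod 331).
Check: 139² = 19321 ≡ 123 (mod 331). The two roots are 139 and 192.

139, 192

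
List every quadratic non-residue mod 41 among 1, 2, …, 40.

Square k = 1,…,20 (k and 41−k give the same square):
1²=1, 2²=4, 3²=9, 4²=16, 5²=25, 6²=36, 7²≡8, 8²≡23, 9²≡40, 10²≡18, 11²≡39, 12²≡21, 13²≡5, 14²≡32, 15²≡20, 16²≡10, 17²≡2, 18²≡37, 19²≡33, 20²≡31 (mod 41).
The residues are {1, 2, 4, 5, 8, 9, 10, 16, 18, 20, 21, 23, 25, 31, 32, 33, 36, 37, 39, 40}; the non-residues are the remaining 20 nonzero classes.

3,6,7,11,12,13,14,15,17,19,22,24,26,27,28,29,30,34,35,38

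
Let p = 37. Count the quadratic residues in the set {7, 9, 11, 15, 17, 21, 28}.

(7/37) = +1 → QR.
(9/37) = +1 → QR.
(11/37) = +1 → QR.
(15/37) = -1 → non-residue.
(17/37) = -1 → non-residue.
(21/37) = +1 → QR.
(28/37) = +1 → QR.
Total quadratic residues among the 7: 5.

5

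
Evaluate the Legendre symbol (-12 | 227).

First reduce: -12 ≡ 215 (mod 227).
Reciprocity: 215 ≡ 3 and 227 ≡ 3 (mod 4), so (215/227) = −(227/215).
Reduce top mod 215: now compute (12/215).
Pull out 2^2: since 215 ≡ 7 (mod 8), (2/215) = +1, so (2/215)^2 = +1.
Reciprocity: 3 ≡ 3 and 215 ≡ 3 (mod 4), so (3/215) = −(215/3).
Reduce top mod 3: now compute (2/3).
Pull out 2: since 3 ≡ 3 (mod 8), (2/3) = -1.
Reached (1/3) = 1. Collecting the sign flips along the way, the symbol is -1.

-1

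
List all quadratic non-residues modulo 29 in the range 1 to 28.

Square k = 1,…,14 (k and 29−k give the same square):
1²=1, 2²=4, 3²=9, 4²=16, 5²=25, 6²≡7, 7²≡20, 8²≡6, 9²≡23, 10²≡13, 11²≡5, 12²≡28, 13²≡24, 14²≡22 (mod 29).
The residues are {1, 4, 5, 6, 7, 9, 13, 16, 20, 22, 23, 24, 25, 28}; the non-residues are the remaining 14 nonzero classes.

2 3 8 10 11 12 14 15 17 18 19 21 26 27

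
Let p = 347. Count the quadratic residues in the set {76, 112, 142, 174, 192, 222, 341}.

3

(76/347) = -1 → non-residue.
(112/347) = -1 → non-residue.
(142/347) = -1 → non-residue.
(174/347) = -1 → non-residue.
(192/347) = +1 → QR.
(222/347) = +1 → QR.
(341/347) = +1 → QR.
Total quadratic residues among the 7: 3.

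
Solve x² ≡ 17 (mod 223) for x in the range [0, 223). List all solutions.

Since 223 ≡ 3 (mod 4), a square root of 17 is 17^((223+1)/4) = 17^56 mod 223.
Repeated squaring: 17^2≡66, 17^4≡119, 17^8≡112, 17^16≡56, 17^32≡14 (mod 223).
17^56 = 17^(32+16+8) ≡ 169 (mod 223).
Check: 169² = 28561 ≡ 17 (mod 223). The two roots are 54 and 169.

54, 169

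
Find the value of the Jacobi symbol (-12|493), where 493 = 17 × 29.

1

First reduce: -12 ≡ 481 (mod 493).
Reciprocity: 481 ≡ 1 and 493 ≡ 1 (mod 4), so (481/493) = +(493/481).
Reduce top mod 481: now compute (12/481).
Pull out 2^2: since 481 ≡ 1 (mod 8), (2/481) = +1, so (2/481)^2 = +1.
Reciprocity: 3 ≡ 3 and 481 ≡ 1 (mod 4), so (3/481) = +(481/3).
Reduce top mod 3: now compute (1/3).
Reached (1/3) = 1. Collecting the sign flips along the way, the symbol is +1.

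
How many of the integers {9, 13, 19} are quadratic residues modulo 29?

(9/29) = +1 → QR.
(13/29) = +1 → QR.
(19/29) = -1 → non-residue.
Total quadratic residues among the 3: 2.

2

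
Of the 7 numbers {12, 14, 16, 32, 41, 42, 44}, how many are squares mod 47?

5

(12/47) = +1 → QR.
(14/47) = +1 → QR.
(16/47) = +1 → QR.
(32/47) = +1 → QR.
(41/47) = -1 → non-residue.
(42/47) = +1 → QR.
(44/47) = -1 → non-residue.
Total quadratic residues among the 7: 5.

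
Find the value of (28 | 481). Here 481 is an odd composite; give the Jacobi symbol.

-1

Pull out 2^2: since 481 ≡ 1 (mod 8), (2/481) = +1, so (2/481)^2 = +1.
Reciprocity: 7 ≡ 3 and 481 ≡ 1 (mod 4), so (7/481) = +(481/7).
Reduce top mod 7: now compute (5/7).
Reciprocity: 5 ≡ 1 and 7 ≡ 3 (mod 4), so (5/7) = +(7/5).
Reduce top mod 5: now compute (2/5).
Pull out 2: since 5 ≡ 5 (mod 8), (2/5) = -1.
Reached (1/5) = 1. Collecting the sign flips along the way, the symbol is -1.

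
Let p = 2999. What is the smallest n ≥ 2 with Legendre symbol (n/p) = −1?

(2/2999) = +1, so 2 is a residue.
(3/2999) = +1, so 3 is a residue.
(4/2999) = +1, so 4 is a residue.
(5/2999) = +1, so 5 is a residue.
(6/2999) = +1, so 6 is a residue.
(7/2999) = +1, so 7 is a residue.
(8/2999) = +1, so 8 is a residue.
(9/2999) = +1, so 9 is a residue.
(10/2999) = +1, so 10 is a residue.
(11/2999) = +1, so 11 is a residue.
(12/2999) = +1, so 12 is a residue.
(13/2999) = +1, so 13 is a residue.
(14/2999) = +1, so 14 is a residue.
(15/2999) = +1, so 15 is a residue.
(16/2999) = +1, so 16 is a residue.
(17/2999) = −1, so 17 is the smallest positive non-residue mod 2999.

17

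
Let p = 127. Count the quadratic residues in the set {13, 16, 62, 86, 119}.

3

(13/127) = +1 → QR.
(16/127) = +1 → QR.
(62/127) = +1 → QR.
(86/127) = -1 → non-residue.
(119/127) = -1 → non-residue.
Total quadratic residues among the 5: 3.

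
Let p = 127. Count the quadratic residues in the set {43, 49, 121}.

(43/127) = -1 → non-residue.
(49/127) = +1 → QR.
(121/127) = +1 → QR.
Total quadratic residues among the 3: 2.

2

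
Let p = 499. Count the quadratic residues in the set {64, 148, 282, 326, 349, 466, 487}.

(64/499) = +1 → QR.
(148/499) = -1 → non-residue.
(282/499) = +1 → QR.
(326/499) = +1 → QR.
(349/499) = -1 → non-residue.
(466/499) = -1 → non-residue.
(487/499) = +1 → QR.
Total quadratic residues among the 7: 4.

4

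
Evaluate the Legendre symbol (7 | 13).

-1

Reciprocity: 7 ≡ 3 and 13 ≡ 1 (mod 4), so (7/13) = +(13/7).
Reduce top mod 7: now compute (6/7).
Pull out 2: since 7 ≡ 7 (mod 8), (2/7) = +1.
Reciprocity: 3 ≡ 3 and 7 ≡ 3 (mod 4), so (3/7) = −(7/3).
Reduce top mod 3: now compute (1/3).
Reached (1/3) = 1. Collecting the sign flips along the way, the symbol is -1.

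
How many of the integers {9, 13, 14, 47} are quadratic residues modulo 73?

(9/73) = +1 → QR.
(13/73) = -1 → non-residue.
(14/73) = -1 → non-residue.
(47/73) = -1 → non-residue.
Total quadratic residues among the 4: 1.

1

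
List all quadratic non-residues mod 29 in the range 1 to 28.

Square k = 1,…,14 (k and 29−k give the same square):
1²=1, 2²=4, 3²=9, 4²=16, 5²=25, 6²≡7, 7²≡20, 8²≡6, 9²≡23, 10²≡13, 11²≡5, 12²≡28, 13²≡24, 14²≡22 (mod 29).
The residues are {1, 4, 5, 6, 7, 9, 13, 16, 20, 22, 23, 24, 25, 28}; the non-residues are the remaining 14 nonzero classes.

2 3 8 10 11 12 14 15 17 18 19 21 26 27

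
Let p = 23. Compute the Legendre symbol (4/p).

Euler's criterion: (4/23) ≡ 4^11 (mod 23).
4^2 ≡ 16 (mod 23)
4^4 ≡ 3 (mod 23)
4^8 ≡ 9 (mod 23)
4^11 = 4^(8+2+1) ≡ 1 (mod 23).
Result is 1, so (4/23) = 1.

1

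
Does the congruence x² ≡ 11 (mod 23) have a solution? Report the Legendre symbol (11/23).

Reciprocity: 11 ≡ 3 and 23 ≡ 3 (mod 4), so (11/23) = −(23/11).
Reduce top mod 11: now compute (1/11).
Reached (1/11) = 1. Collecting the sign flips along the way, the symbol is -1.

-1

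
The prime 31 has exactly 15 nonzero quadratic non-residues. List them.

3,6,11,12,13,15,17,21,22,23,24,26,27,29,30

Square k = 1,…,15 (k and 31−k give the same square):
1²=1, 2²=4, 3²=9, 4²=16, 5²=25, 6²≡5, 7²≡18, 8²≡2, 9²≡19, 10²≡7, 11²≡28, 12²≡20, 13²≡14, 14²≡10, 15²≡8 (mod 31).
The residues are {1, 2, 4, 5, 7, 8, 9, 10, 14, 16, 18, 19, 20, 25, 28}; the non-residues are the remaining 15 nonzero classes.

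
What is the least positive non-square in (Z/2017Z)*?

5

(2/2017) = +1, so 2 is a residue.
(3/2017) = +1, so 3 is a residue.
(4/2017) = +1, so 4 is a residue.
(5/2017) = −1, so 5 is the smallest positive non-residue mod 2017.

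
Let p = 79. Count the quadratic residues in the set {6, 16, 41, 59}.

1

(6/79) = -1 → non-residue.
(16/79) = +1 → QR.
(41/79) = -1 → non-residue.
(59/79) = -1 → non-residue.
Total quadratic residues among the 4: 1.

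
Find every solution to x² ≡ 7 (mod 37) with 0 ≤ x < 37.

9, 28

37 ≡ 1 (mod 4), so we find a root by search.
Trying successive values, 9² = 81 ≡ 7 (mod 37). The other root is 37 − 9 = 28.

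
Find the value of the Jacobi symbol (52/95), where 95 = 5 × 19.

Pull out 2^2: since 95 ≡ 7 (mod 8), (2/95) = +1, so (2/95)^2 = +1.
Reciprocity: 13 ≡ 1 and 95 ≡ 3 (mod 4), so (13/95) = +(95/13).
Reduce top mod 13: now compute (4/13).
Pull out 2^2: since 13 ≡ 5 (mod 8), (2/13) = -1, so (2/13)^2 = +1.
Reached (1/13) = 1. Collecting the sign flips along the way, the symbol is +1.

1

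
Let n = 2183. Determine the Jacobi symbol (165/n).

Reciprocity: 165 ≡ 1 and 2183 ≡ 3 (mod 4), so (165/2183) = +(2183/165).
Reduce top mod 165: now compute (38/165).
Pull out 2: since 165 ≡ 5 (mod 8), (2/165) = -1.
Reciprocity: 19 ≡ 3 and 165 ≡ 1 (mod 4), so (19/165) = +(165/19).
Reduce top mod 19: now compute (13/19).
Reciprocity: 13 ≡ 1 and 19 ≡ 3 (mod 4), so (13/19) = +(19/13).
Reduce top mod 13: now compute (6/13).
Pull out 2: since 13 ≡ 5 (mod 8), (2/13) = -1.
Reciprocity: 3 ≡ 3 and 13 ≡ 1 (mod 4), so (3/13) = +(13/3).
Reduce top mod 3: now compute (1/3).
Reached (1/3) = 1. Collecting the sign flips along the way, the symbol is +1.

1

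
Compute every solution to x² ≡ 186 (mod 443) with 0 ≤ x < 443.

49, 394

Since 443 ≡ 3 (mod 4), a square root of 186 is 186^((443+1)/4) = 186^111 mod 443.
Repeated squaring: 186^2≡42, 186^4≡435, 186^8≡64, 186^16≡109, 186^32≡363, 186^64≡198 (mod 443).
186^111 = 186^(64+32+8+4+2+1) ≡ 49 (mod 443).
Check: 49² = 2401 ≡ 186 (mod 443). The two roots are 49 and 394.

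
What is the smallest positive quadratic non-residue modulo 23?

5

(2/23) = +1, so 2 is a residue.
(3/23) = +1, so 3 is a residue.
(4/23) = +1, so 4 is a residue.
(5/23) = −1, so 5 is the smallest positive non-residue mod 23.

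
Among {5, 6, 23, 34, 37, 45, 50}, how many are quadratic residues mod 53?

2

(5/53) = -1 → non-residue.
(6/53) = +1 → QR.
(23/53) = -1 → non-residue.
(34/53) = -1 → non-residue.
(37/53) = +1 → QR.
(45/53) = -1 → non-residue.
(50/53) = -1 → non-residue.
Total quadratic residues among the 7: 2.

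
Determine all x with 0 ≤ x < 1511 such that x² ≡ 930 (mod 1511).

732, 779

Since 1511 ≡ 3 (mod 4), a square root of 930 is 930^((1511+1)/4) = 930^378 mod 1511.
Repeated squaring: 930^2≡608, 930^4≡980, 930^8≡915, 930^16≡131, 930^32≡540, 930^64≡1488, 930^128≡529, 930^256≡306 (mod 1511).
930^378 = 930^(256+64+32+16+8+2) ≡ 732 (mod 1511).
Check: 732² = 535824 ≡ 930 (mod 1511). The two roots are 732 and 779.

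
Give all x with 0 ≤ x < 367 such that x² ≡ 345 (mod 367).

118, 249

Since 367 ≡ 3 (mod 4), a square root of 345 is 345^((367+1)/4) = 345^92 mod 367.
Repeated squaring: 345^2≡117, 345^4≡110, 345^8≡356, 345^16≡121, 345^32≡328, 345^64≡53 (mod 367).
345^92 = 345^(64+16+8+4) ≡ 118 (mod 367).
Check: 118² = 13924 ≡ 345 (mod 367). The two roots are 118 and 249.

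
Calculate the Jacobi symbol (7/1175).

Reciprocity: 7 ≡ 3 and 1175 ≡ 3 (mod 4), so (7/1175) = −(1175/7).
Reduce top mod 7: now compute (6/7).
Pull out 2: since 7 ≡ 7 (mod 8), (2/7) = +1.
Reciprocity: 3 ≡ 3 and 7 ≡ 3 (mod 4), so (3/7) = −(7/3).
Reduce top mod 3: now compute (1/3).
Reached (1/3) = 1. Collecting the sign flips along the way, the symbol is +1.

1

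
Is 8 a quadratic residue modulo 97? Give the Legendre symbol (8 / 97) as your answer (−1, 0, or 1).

Pull out 2^3: since 97 ≡ 1 (mod 8), (2/97) = +1, so (2/97)^3 = +1.
Reached (1/97) = 1. Collecting the sign flips along the way, the symbol is +1.

1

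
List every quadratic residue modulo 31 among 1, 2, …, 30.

Square k = 1,…,15 (k and 31−k give the same square):
1²=1, 2²=4, 3²=9, 4²=16, 5²=25, 6²≡5, 7²≡18, 8²≡2, 9²≡19, 10²≡7, 11²≡28, 12²≡20, 13²≡14, 14²≡10, 15²≡8 (mod 31).
So the quadratic residues mod 31 are {1, 2, 4, 5, 7, 8, 9, 10, 14, 16, 18, 19, 20, 25, 28}.

1 2 4 5 7 8 9 10 14 16 18 19 20 25 28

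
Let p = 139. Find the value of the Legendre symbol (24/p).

1

Euler's criterion: (24/139) ≡ 24^69 (mod 139).
24^2 ≡ 20 (mod 139)
24^4 ≡ 122 (mod 139)
24^8 ≡ 11 (mod 139)
24^16 ≡ 121 (mod 139)
24^32 ≡ 46 (mod 139)
24^64 ≡ 31 (mod 139)
24^69 = 24^(64+4+1) ≡ 1 (mod 139).
Result is 1, so (24/139) = 1.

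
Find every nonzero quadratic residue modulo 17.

1, 2, 4, 8, 9, 13, 15, 16

Square k = 1,…,8 (k and 17−k give the same square):
1²=1, 2²=4, 3²=9, 4²=16, 5²≡8, 6²≡2, 7²≡15, 8²≡13 (mod 17).
So the quadratic residues mod 17 are {1, 2, 4, 8, 9, 13, 15, 16}.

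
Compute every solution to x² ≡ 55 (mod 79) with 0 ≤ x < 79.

23, 56

Since 79 ≡ 3 (mod 4), a square root of 55 is 55^((79+1)/4) = 55^20 mod 79.
Repeated squaring: 55^2≡23, 55^4≡55, 55^8≡23, 55^16≡55 (mod 79).
55^20 = 55^(16+4) ≡ 23 (mod 79).
Check: 23² = 529 ≡ 55 (mod 79). The two roots are 23 and 56.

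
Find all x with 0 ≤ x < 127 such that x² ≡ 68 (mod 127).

Since 127 ≡ 3 (mod 4), a square root of 68 is 68^((127+1)/4) = 68^32 mod 127.
Repeated squaring: 68^2≡52, 68^4≡37, 68^8≡99, 68^16≡22, 68^32≡103 (mod 127).
68^32 = 68^(32) ≡ 103 (mod 127).
Check: 103² = 10609 ≡ 68 (mod 127). The two roots are 24 and 103.

24, 103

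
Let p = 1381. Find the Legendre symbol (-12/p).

1

First reduce: -12 ≡ 1369 (mod 1381).
Reciprocity: 1369 ≡ 1 and 1381 ≡ 1 (mod 4), so (1369/1381) = +(1381/1369).
Reduce top mod 1369: now compute (12/1369).
Pull out 2^2: since 1369 ≡ 1 (mod 8), (2/1369) = +1, so (2/1369)^2 = +1.
Reciprocity: 3 ≡ 3 and 1369 ≡ 1 (mod 4), so (3/1369) = +(1369/3).
Reduce top mod 3: now compute (1/3).
Reached (1/3) = 1. Collecting the sign flips along the way, the symbol is +1.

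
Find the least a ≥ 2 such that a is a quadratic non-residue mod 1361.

3

(2/1361) = +1, so 2 is a residue.
(3/1361) = −1, so 3 is the smallest positive non-residue mod 1361.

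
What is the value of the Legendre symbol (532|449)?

First reduce: 532 ≡ 83 (mod 449).
Reciprocity: 83 ≡ 3 and 449 ≡ 1 (mod 4), so (83/449) = +(449/83).
Reduce top mod 83: now compute (34/83).
Pull out 2: since 83 ≡ 3 (mod 8), (2/83) = -1.
Reciprocity: 17 ≡ 1 and 83 ≡ 3 (mod 4), so (17/83) = +(83/17).
Reduce top mod 17: now compute (15/17).
Reciprocity: 15 ≡ 3 and 17 ≡ 1 (mod 4), so (15/17) = +(17/15).
Reduce top mod 15: now compute (2/15).
Pull out 2: since 15 ≡ 7 (mod 8), (2/15) = +1.
Reached (1/15) = 1. Collecting the sign flips along the way, the symbol is -1.

-1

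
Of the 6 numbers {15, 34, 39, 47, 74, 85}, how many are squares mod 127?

(15/127) = +1 → QR.
(34/127) = +1 → QR.
(39/127) = -1 → non-residue.
(47/127) = +1 → QR.
(74/127) = +1 → QR.
(85/127) = -1 → non-residue.
Total quadratic residues among the 6: 4.

4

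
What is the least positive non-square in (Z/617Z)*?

(2/617) = +1, so 2 is a residue.
(3/617) = −1, so 3 is the smallest positive non-residue mod 617.

3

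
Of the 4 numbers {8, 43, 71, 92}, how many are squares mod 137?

1

(8/137) = +1 → QR.
(43/137) = -1 → non-residue.
(71/137) = -1 → non-residue.
(92/137) = -1 → non-residue.
Total quadratic residues among the 4: 1.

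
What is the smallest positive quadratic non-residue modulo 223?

(2/223) = +1, so 2 is a residue.
(3/223) = −1, so 3 is the smallest positive non-residue mod 223.

3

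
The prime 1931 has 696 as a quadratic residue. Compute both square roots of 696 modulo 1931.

888, 1043

Since 1931 ≡ 3 (mod 4), a square root of 696 is 696^((1931+1)/4) = 696^483 mod 1931.
Repeated squaring: 696^2≡1666, 696^4≡709, 696^8≡621, 696^16≡1372, 696^32≡1590, 696^64≡421, 696^128≡1520, 696^256≡924 (mod 1931).
696^483 = 696^(256+128+64+32+2+1) ≡ 1043 (mod 1931).
Check: 1043² = 1087849 ≡ 696 (mod 1931). The two roots are 888 and 1043.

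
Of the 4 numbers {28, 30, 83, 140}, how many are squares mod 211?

(28/211) = -1 → non-residue.
(30/211) = +1 → QR.
(83/211) = +1 → QR.
(140/211) = -1 → non-residue.
Total quadratic residues among the 4: 2.

2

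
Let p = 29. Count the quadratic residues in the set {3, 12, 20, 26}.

1

(3/29) = -1 → non-residue.
(12/29) = -1 → non-residue.
(20/29) = +1 → QR.
(26/29) = -1 → non-residue.
Total quadratic residues among the 4: 1.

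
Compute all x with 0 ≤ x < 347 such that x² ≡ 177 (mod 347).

164, 183

Since 347 ≡ 3 (mod 4), a square root of 177 is 177^((347+1)/4) = 177^87 mod 347.
Repeated squaring: 177^2≡99, 177^4≡85, 177^8≡285, 177^16≡27, 177^32≡35, 177^64≡184 (mod 347).
177^87 = 177^(64+16+4+2+1) ≡ 183 (mod 347).
Check: 183² = 33489 ≡ 177 (mod 347). The two roots are 164 and 183.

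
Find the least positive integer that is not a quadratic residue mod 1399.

3

(2/1399) = +1, so 2 is a residue.
(3/1399) = −1, so 3 is the smallest positive non-residue mod 1399.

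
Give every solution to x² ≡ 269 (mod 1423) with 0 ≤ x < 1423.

495, 928

Since 1423 ≡ 3 (mod 4), a square root of 269 is 269^((1423+1)/4) = 269^356 mod 1423.
Repeated squaring: 269^2≡1211, 269^4≡831, 269^8≡406, 269^16≡1191, 269^32≡1173, 269^64≡1311, 269^128≡1160, 269^256≡865 (mod 1423).
269^356 = 269^(256+64+32+4) ≡ 495 (mod 1423).
Check: 495² = 245025 ≡ 269 (mod 1423). The two roots are 495 and 928.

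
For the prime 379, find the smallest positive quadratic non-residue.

2

(2/379) = −1, so 2 is the smallest positive non-residue mod 379.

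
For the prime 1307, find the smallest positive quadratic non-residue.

(2/1307) = −1, so 2 is the smallest positive non-residue mod 1307.

2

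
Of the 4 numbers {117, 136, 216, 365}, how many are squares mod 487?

0

(117/487) = -1 → non-residue.
(136/487) = -1 → non-residue.
(216/487) = -1 → non-residue.
(365/487) = -1 → non-residue.
Total quadratic residues among the 4: 0.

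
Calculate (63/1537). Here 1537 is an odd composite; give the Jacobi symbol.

Reciprocity: 63 ≡ 3 and 1537 ≡ 1 (mod 4), so (63/1537) = +(1537/63).
Reduce top mod 63: now compute (25/63).
Reciprocity: 25 ≡ 1 and 63 ≡ 3 (mod 4), so (25/63) = +(63/25).
Reduce top mod 25: now compute (13/25).
Reciprocity: 13 ≡ 1 and 25 ≡ 1 (mod 4), so (13/25) = +(25/13).
Reduce top mod 13: now compute (12/13).
Pull out 2^2: since 13 ≡ 5 (mod 8), (2/13) = -1, so (2/13)^2 = +1.
Reciprocity: 3 ≡ 3 and 13 ≡ 1 (mod 4), so (3/13) = +(13/3).
Reduce top mod 3: now compute (1/3).
Reached (1/3) = 1. Collecting the sign flips along the way, the symbol is +1.

1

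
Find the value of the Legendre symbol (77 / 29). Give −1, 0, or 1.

-1

First reduce: 77 ≡ 19 (mod 29).
Reciprocity: 19 ≡ 3 and 29 ≡ 1 (mod 4), so (19/29) = +(29/19).
Reduce top mod 19: now compute (10/19).
Pull out 2: since 19 ≡ 3 (mod 8), (2/19) = -1.
Reciprocity: 5 ≡ 1 and 19 ≡ 3 (mod 4), so (5/19) = +(19/5).
Reduce top mod 5: now compute (4/5).
Pull out 2^2: since 5 ≡ 5 (mod 8), (2/5) = -1, so (2/5)^2 = +1.
Reached (1/5) = 1. Collecting the sign flips along the way, the symbol is -1.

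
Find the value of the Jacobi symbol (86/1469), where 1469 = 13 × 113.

Pull out 2: since 1469 ≡ 5 (mod 8), (2/1469) = -1.
Reciprocity: 43 ≡ 3 and 1469 ≡ 1 (mod 4), so (43/1469) = +(1469/43).
Reduce top mod 43: now compute (7/43).
Reciprocity: 7 ≡ 3 and 43 ≡ 3 (mod 4), so (7/43) = −(43/7).
Reduce top mod 7: now compute (1/7).
Reached (1/7) = 1. Collecting the sign flips along the way, the symbol is +1.

1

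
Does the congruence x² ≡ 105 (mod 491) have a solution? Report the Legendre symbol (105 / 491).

-1

Reciprocity: 105 ≡ 1 and 491 ≡ 3 (mod 4), so (105/491) = +(491/105).
Reduce top mod 105: now compute (71/105).
Reciprocity: 71 ≡ 3 and 105 ≡ 1 (mod 4), so (71/105) = +(105/71).
Reduce top mod 71: now compute (34/71).
Pull out 2: since 71 ≡ 7 (mod 8), (2/71) = +1.
Reciprocity: 17 ≡ 1 and 71 ≡ 3 (mod 4), so (17/71) = +(71/17).
Reduce top mod 17: now compute (3/17).
Reciprocity: 3 ≡ 3 and 17 ≡ 1 (mod 4), so (3/17) = +(17/3).
Reduce top mod 3: now compute (2/3).
Pull out 2: since 3 ≡ 3 (mod 8), (2/3) = -1.
Reached (1/3) = 1. Collecting the sign flips along the way, the symbol is -1.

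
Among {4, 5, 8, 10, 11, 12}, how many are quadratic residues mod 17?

2

(4/17) = +1 → QR.
(5/17) = -1 → non-residue.
(8/17) = +1 → QR.
(10/17) = -1 → non-residue.
(11/17) = -1 → non-residue.
(12/17) = -1 → non-residue.
Total quadratic residues among the 6: 2.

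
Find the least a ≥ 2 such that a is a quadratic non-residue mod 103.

3

(2/103) = +1, so 2 is a residue.
(3/103) = −1, so 3 is the smallest positive non-residue mod 103.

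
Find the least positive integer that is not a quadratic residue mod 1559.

17

(2/1559) = +1, so 2 is a residue.
(3/1559) = +1, so 3 is a residue.
(4/1559) = +1, so 4 is a residue.
(5/1559) = +1, so 5 is a residue.
(6/1559) = +1, so 6 is a residue.
(7/1559) = +1, so 7 is a residue.
(8/1559) = +1, so 8 is a residue.
(9/1559) = +1, so 9 is a residue.
(10/1559) = +1, so 10 is a residue.
(11/1559) = +1, so 11 is a residue.
(12/1559) = +1, so 12 is a residue.
(13/1559) = +1, so 13 is a residue.
(14/1559) = +1, so 14 is a residue.
(15/1559) = +1, so 15 is a residue.
(16/1559) = +1, so 16 is a residue.
(17/1559) = −1, so 17 is the smallest positive non-residue mod 1559.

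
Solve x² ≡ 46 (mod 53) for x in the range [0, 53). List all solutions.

24, 29

53 ≡ 1 (mod 4), so we find a root by search.
Trying successive values, 24² = 576 ≡ 46 (mod 53). The other root is 53 − 24 = 29.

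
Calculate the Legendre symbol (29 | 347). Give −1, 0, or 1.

1

Reciprocity: 29 ≡ 1 and 347 ≡ 3 (mod 4), so (29/347) = +(347/29).
Reduce top mod 29: now compute (28/29).
Pull out 2^2: since 29 ≡ 5 (mod 8), (2/29) = -1, so (2/29)^2 = +1.
Reciprocity: 7 ≡ 3 and 29 ≡ 1 (mod 4), so (7/29) = +(29/7).
Reduce top mod 7: now compute (1/7).
Reached (1/7) = 1. Collecting the sign flips along the way, the symbol is +1.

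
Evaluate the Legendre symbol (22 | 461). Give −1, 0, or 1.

1

Pull out 2: since 461 ≡ 5 (mod 8), (2/461) = -1.
Reciprocity: 11 ≡ 3 and 461 ≡ 1 (mod 4), so (11/461) = +(461/11).
Reduce top mod 11: now compute (10/11).
Pull out 2: since 11 ≡ 3 (mod 8), (2/11) = -1.
Reciprocity: 5 ≡ 1 and 11 ≡ 3 (mod 4), so (5/11) = +(11/5).
Reduce top mod 5: now compute (1/5).
Reached (1/5) = 1. Collecting the sign flips along the way, the symbol is +1.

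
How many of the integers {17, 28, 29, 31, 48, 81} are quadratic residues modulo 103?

4

(17/103) = +1 → QR.
(28/103) = +1 → QR.
(29/103) = +1 → QR.
(31/103) = -1 → non-residue.
(48/103) = -1 → non-residue.
(81/103) = +1 → QR.
Total quadratic residues among the 6: 4.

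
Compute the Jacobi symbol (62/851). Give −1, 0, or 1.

1

Pull out 2: since 851 ≡ 3 (mod 8), (2/851) = -1.
Reciprocity: 31 ≡ 3 and 851 ≡ 3 (mod 4), so (31/851) = −(851/31).
Reduce top mod 31: now compute (14/31).
Pull out 2: since 31 ≡ 7 (mod 8), (2/31) = +1.
Reciprocity: 7 ≡ 3 and 31 ≡ 3 (mod 4), so (7/31) = −(31/7).
Reduce top mod 7: now compute (3/7).
Reciprocity: 3 ≡ 3 and 7 ≡ 3 (mod 4), so (3/7) = −(7/3).
Reduce top mod 3: now compute (1/3).
Reached (1/3) = 1. Collecting the sign flips along the way, the symbol is +1.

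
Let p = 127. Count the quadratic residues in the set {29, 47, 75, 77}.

1

(29/127) = -1 → non-residue.
(47/127) = +1 → QR.
(75/127) = -1 → non-residue.
(77/127) = -1 → non-residue.
Total quadratic residues among the 4: 1.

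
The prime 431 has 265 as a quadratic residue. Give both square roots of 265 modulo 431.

Since 431 ≡ 3 (mod 4), a square root of 265 is 265^((431+1)/4) = 265^108 mod 431.
Repeated squaring: 265^2≡403, 265^4≡353, 265^8≡50, 265^16≡345, 265^32≡69, 265^64≡20 (mod 431).
265^108 = 265^(64+32+8+4) ≡ 328 (mod 431).
Check: 328² = 107584 ≡ 265 (mod 431). The two roots are 103 and 328.

103, 328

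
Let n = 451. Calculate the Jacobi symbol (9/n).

Reciprocity: 9 ≡ 1 and 451 ≡ 3 (mod 4), so (9/451) = +(451/9).
Reduce top mod 9: now compute (1/9).
Reached (1/9) = 1. Collecting the sign flips along the way, the symbol is +1.

1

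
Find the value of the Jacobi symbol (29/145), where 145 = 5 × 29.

0

Reciprocity: 29 ≡ 1 and 145 ≡ 1 (mod 4), so (29/145) = +(145/29).
Reduce top mod 29: now compute (0/29).
Top reduces to 0: gcd > 1, so the symbol is 0.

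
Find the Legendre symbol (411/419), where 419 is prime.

Euler's criterion: (411/419) ≡ 411^209 (mod 419).
411^2 ≡ 64 (mod 419)
411^4 ≡ 325 (mod 419)
411^8 ≡ 37 (mod 419)
411^16 ≡ 112 (mod 419)
411^32 ≡ 393 (mod 419)
411^64 ≡ 257 (mod 419)
411^128 ≡ 266 (mod 419)
411^209 = 411^(128+64+16+1) ≡ 1 (mod 419).
Result is 1, so (411/419) = 1.

1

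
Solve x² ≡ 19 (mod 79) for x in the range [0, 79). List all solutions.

Since 79 ≡ 3 (mod 4), a square root of 19 is 19^((79+1)/4) = 19^20 mod 79.
Repeated squaring: 19^2≡45, 19^4≡50, 19^8≡51, 19^16≡73 (mod 79).
19^20 = 19^(16+4) ≡ 16 (mod 79).
Check: 16² = 256 ≡ 19 (mod 79). The two roots are 16 and 63.

16, 63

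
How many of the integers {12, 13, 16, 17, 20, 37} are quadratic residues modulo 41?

3

(12/41) = -1 → non-residue.
(13/41) = -1 → non-residue.
(16/41) = +1 → QR.
(17/41) = -1 → non-residue.
(20/41) = +1 → QR.
(37/41) = +1 → QR.
Total quadratic residues among the 6: 3.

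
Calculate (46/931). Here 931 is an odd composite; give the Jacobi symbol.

-1

Pull out 2: since 931 ≡ 3 (mod 8), (2/931) = -1.
Reciprocity: 23 ≡ 3 and 931 ≡ 3 (mod 4), so (23/931) = −(931/23).
Reduce top mod 23: now compute (11/23).
Reciprocity: 11 ≡ 3 and 23 ≡ 3 (mod 4), so (11/23) = −(23/11).
Reduce top mod 11: now compute (1/11).
Reached (1/11) = 1. Collecting the sign flips along the way, the symbol is -1.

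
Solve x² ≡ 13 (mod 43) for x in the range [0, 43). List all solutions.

20, 23

Since 43 ≡ 3 (mod 4), a square root of 13 is 13^((43+1)/4) = 13^11 mod 43.
Repeated squaring: 13^2≡40, 13^4≡9, 13^8≡38 (mod 43).
13^11 = 13^(8+2+1) ≡ 23 (mod 43).
Check: 23² = 529 ≡ 13 (mod 43). The two roots are 20 and 23.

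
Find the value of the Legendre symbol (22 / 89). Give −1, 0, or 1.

1

Pull out 2: since 89 ≡ 1 (mod 8), (2/89) = +1.
Reciprocity: 11 ≡ 3 and 89 ≡ 1 (mod 4), so (11/89) = +(89/11).
Reduce top mod 11: now compute (1/11).
Reached (1/11) = 1. Collecting the sign flips along the way, the symbol is +1.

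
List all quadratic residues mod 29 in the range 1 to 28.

Square k = 1,…,14 (k and 29−k give the same square):
1²=1, 2²=4, 3²=9, 4²=16, 5²=25, 6²≡7, 7²≡20, 8²≡6, 9²≡23, 10²≡13, 11²≡5, 12²≡28, 13²≡24, 14²≡22 (mod 29).
So the quadratic residues mod 29 are {1, 4, 5, 6, 7, 9, 13, 16, 20, 22, 23, 24, 25, 28}.

1, 4, 5, 6, 7, 9, 13, 16, 20, 22, 23, 24, 25, 28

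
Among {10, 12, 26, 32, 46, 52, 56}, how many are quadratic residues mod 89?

2

(10/89) = +1 → QR.
(12/89) = -1 → non-residue.
(26/89) = -1 → non-residue.
(32/89) = +1 → QR.
(46/89) = -1 → non-residue.
(52/89) = -1 → non-residue.
(56/89) = -1 → non-residue.
Total quadratic residues among the 7: 2.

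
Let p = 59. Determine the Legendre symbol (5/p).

1

Euler's criterion: (5/59) ≡ 5^29 (mod 59).
5^2 ≡ 25 (mod 59)
5^4 ≡ 35 (mod 59)
5^8 ≡ 45 (mod 59)
5^16 ≡ 19 (mod 59)
5^29 = 5^(16+8+4+1) ≡ 1 (mod 59).
Result is 1, so (5/59) = 1.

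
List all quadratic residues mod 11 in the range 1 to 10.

Square k = 1,…,5 (k and 11−k give the same square):
1²=1, 2²=4, 3²=9, 4²≡5, 5²≡3 (mod 11).
So the quadratic residues mod 11 are {1, 3, 4, 5, 9}.

1 3 4 5 9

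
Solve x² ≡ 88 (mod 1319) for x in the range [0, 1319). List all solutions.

227, 1092

Since 1319 ≡ 3 (mod 4), a square root of 88 is 88^((1319+1)/4) = 88^330 mod 1319.
Repeated squaring: 88^2≡1149, 88^4≡1201, 88^8≡734, 88^16≡604, 88^32≡772, 88^64≡1115, 88^128≡727, 88^256≡929 (mod 1319).
88^330 = 88^(256+64+8+2) ≡ 227 (mod 1319).
Check: 227² = 51529 ≡ 88 (mod 1319). The two roots are 227 and 1092.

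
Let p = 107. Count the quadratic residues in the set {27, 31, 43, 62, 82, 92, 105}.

4

(27/107) = +1 → QR.
(31/107) = -1 → non-residue.
(43/107) = -1 → non-residue.
(62/107) = +1 → QR.
(82/107) = -1 → non-residue.
(92/107) = +1 → QR.
(105/107) = +1 → QR.
Total quadratic residues among the 7: 4.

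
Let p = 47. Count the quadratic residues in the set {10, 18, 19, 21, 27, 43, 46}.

(10/47) = -1 → non-residue.
(18/47) = +1 → QR.
(19/47) = -1 → non-residue.
(21/47) = +1 → QR.
(27/47) = +1 → QR.
(43/47) = -1 → non-residue.
(46/47) = -1 → non-residue.
Total quadratic residues among the 7: 3.

3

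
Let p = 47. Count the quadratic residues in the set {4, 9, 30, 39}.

2

(4/47) = +1 → QR.
(9/47) = +1 → QR.
(30/47) = -1 → non-residue.
(39/47) = -1 → non-residue.
Total quadratic residues among the 4: 2.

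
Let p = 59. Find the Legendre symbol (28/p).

Pull out 2^2: since 59 ≡ 3 (mod 8), (2/59) = -1, so (2/59)^2 = +1.
Reciprocity: 7 ≡ 3 and 59 ≡ 3 (mod 4), so (7/59) = −(59/7).
Reduce top mod 7: now compute (3/7).
Reciprocity: 3 ≡ 3 and 7 ≡ 3 (mod 4), so (3/7) = −(7/3).
Reduce top mod 3: now compute (1/3).
Reached (1/3) = 1. Collecting the sign flips along the way, the symbol is +1.

1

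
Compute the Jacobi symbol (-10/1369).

First reduce: -10 ≡ 1359 (mod 1369).
Reciprocity: 1359 ≡ 3 and 1369 ≡ 1 (mod 4), so (1359/1369) = +(1369/1359).
Reduce top mod 1359: now compute (10/1359).
Pull out 2: since 1359 ≡ 7 (mod 8), (2/1359) = +1.
Reciprocity: 5 ≡ 1 and 1359 ≡ 3 (mod 4), so (5/1359) = +(1359/5).
Reduce top mod 5: now compute (4/5).
Pull out 2^2: since 5 ≡ 5 (mod 8), (2/5) = -1, so (2/5)^2 = +1.
Reached (1/5) = 1. Collecting the sign flips along the way, the symbol is +1.

1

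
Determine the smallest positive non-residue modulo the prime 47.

5

(2/47) = +1, so 2 is a residue.
(3/47) = +1, so 3 is a residue.
(4/47) = +1, so 4 is a residue.
(5/47) = −1, so 5 is the smallest positive non-residue mod 47.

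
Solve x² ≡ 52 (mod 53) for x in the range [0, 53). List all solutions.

23, 30

53 ≡ 1 (mod 4), so we find a root by search.
Trying successive values, 23² = 529 ≡ 52 (mod 53). The other root is 53 − 23 = 30.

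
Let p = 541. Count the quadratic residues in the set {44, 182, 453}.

2

(44/541) = -1 → non-residue.
(182/541) = +1 → QR.
(453/541) = +1 → QR.
Total quadratic residues among the 3: 2.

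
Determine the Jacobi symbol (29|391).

-1

Reciprocity: 29 ≡ 1 and 391 ≡ 3 (mod 4), so (29/391) = +(391/29).
Reduce top mod 29: now compute (14/29).
Pull out 2: since 29 ≡ 5 (mod 8), (2/29) = -1.
Reciprocity: 7 ≡ 3 and 29 ≡ 1 (mod 4), so (7/29) = +(29/7).
Reduce top mod 7: now compute (1/7).
Reached (1/7) = 1. Collecting the sign flips along the way, the symbol is -1.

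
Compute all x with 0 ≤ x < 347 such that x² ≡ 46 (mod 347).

156, 191

Since 347 ≡ 3 (mod 4), a square root of 46 is 46^((347+1)/4) = 46^87 mod 347.
Repeated squaring: 46^2≡34, 46^4≡115, 46^8≡39, 46^16≡133, 46^32≡339, 46^64≡64 (mod 347).
46^87 = 46^(64+16+4+2+1) ≡ 156 (mod 347).
Check: 156² = 24336 ≡ 46 (mod 347). The two roots are 156 and 191.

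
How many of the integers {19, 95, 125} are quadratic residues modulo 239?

(19/239) = -1 → non-residue.
(95/239) = -1 → non-residue.
(125/239) = +1 → QR.
Total quadratic residues among the 3: 1.

1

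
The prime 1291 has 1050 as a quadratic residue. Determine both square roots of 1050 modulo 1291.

Since 1291 ≡ 3 (mod 4), a square root of 1050 is 1050^((1291+1)/4) = 1050^323 mod 1291.
Repeated squaring: 1050^2≡1277, 1050^4≡196, 1050^8≡977, 1050^16≡480, 1050^32≡602, 1050^64≡924, 1050^128≡425, 1050^256≡1176 (mod 1291).
1050^323 = 1050^(256+64+2+1) ≡ 1079 (mod 1291).
Check: 1079² = 1164241 ≡ 1050 (mod 1291). The two roots are 212 and 1079.

212, 1079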